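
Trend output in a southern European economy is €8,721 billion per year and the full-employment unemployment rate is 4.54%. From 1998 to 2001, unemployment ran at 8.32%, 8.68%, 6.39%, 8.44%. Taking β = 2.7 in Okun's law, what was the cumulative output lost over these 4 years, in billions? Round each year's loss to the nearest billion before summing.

€3,219 billion

Year 1998: gap = -2.7 × (8.32 - 4.54) = -10.206%, loss ≈ 8721 × 10.206/100 ≈ 890.
Year 1999: gap = -2.7 × (8.68 - 4.54) = -11.178%, loss ≈ 8721 × 11.178/100 ≈ 975.
Year 2000: gap = -2.7 × (6.39 - 4.54) = -4.995%, loss ≈ 8721 × 4.995/100 ≈ 436.
Year 2001: gap = -2.7 × (8.44 - 4.54) = -10.53%, loss ≈ 8721 × 10.53/100 ≈ 918.
Total lost output = 890 + 975 + 436 + 918 = 3219 billion.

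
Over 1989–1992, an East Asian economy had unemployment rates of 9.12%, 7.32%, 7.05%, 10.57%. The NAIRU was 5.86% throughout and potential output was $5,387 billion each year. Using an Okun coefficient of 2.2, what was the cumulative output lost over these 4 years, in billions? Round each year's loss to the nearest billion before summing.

Year 1989: gap = -2.2 × (9.12 - 5.86) = -7.172%, loss ≈ 5387 × 7.172/100 ≈ 386.
Year 1990: gap = -2.2 × (7.32 - 5.86) = -3.212%, loss ≈ 5387 × 3.212/100 ≈ 173.
Year 1991: gap = -2.2 × (7.05 - 5.86) = -2.618%, loss ≈ 5387 × 2.618/100 ≈ 141.
Year 1992: gap = -2.2 × (10.57 - 5.86) = -10.362%, loss ≈ 5387 × 10.362/100 ≈ 558.
Total lost output = 386 + 173 + 141 + 558 = 1258 billion.

$1,258 billion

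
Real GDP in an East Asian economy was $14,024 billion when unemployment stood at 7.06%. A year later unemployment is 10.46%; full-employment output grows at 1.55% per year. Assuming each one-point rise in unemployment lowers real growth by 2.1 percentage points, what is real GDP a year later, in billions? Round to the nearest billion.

$13,240 billion

Δu = 10.46 - 7.06 = 3.4 points.
Okun's law (growth form): g_Y = g_Y* - β × Δu = 1.55 - 2.1 × (3.40) = 1.55 - 7.14 = -5.59%.
Real GDP in the next year = 14024 × (1 - 5.59/100) = 14024 × 0.9441 ≈ 13240 billion.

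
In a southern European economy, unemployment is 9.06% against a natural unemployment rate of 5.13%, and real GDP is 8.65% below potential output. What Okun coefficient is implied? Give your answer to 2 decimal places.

Okun's law: output gap = -β × (u - u*).
-8.65 = -β × (9.06 - 5.13) = -β × 3.93, so β = 8.65/3.93 = 2.20.

β ≈ 2.20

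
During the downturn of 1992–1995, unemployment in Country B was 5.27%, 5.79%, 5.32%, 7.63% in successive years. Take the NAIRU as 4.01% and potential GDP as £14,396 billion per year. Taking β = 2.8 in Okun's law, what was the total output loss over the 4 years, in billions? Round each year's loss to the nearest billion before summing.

£3,212 billion

Year 1992: gap = -2.8 × (5.27 - 4.01) = -3.528%, loss ≈ 14396 × 3.528/100 ≈ 508.
Year 1993: gap = -2.8 × (5.79 - 4.01) = -4.984%, loss ≈ 14396 × 4.984/100 ≈ 717.
Year 1994: gap = -2.8 × (5.32 - 4.01) = -3.668%, loss ≈ 14396 × 3.668/100 ≈ 528.
Year 1995: gap = -2.8 × (7.63 - 4.01) = -10.136%, loss ≈ 14396 × 10.136/100 ≈ 1459.
Total lost output = 508 + 717 + 528 + 1459 = 3212 billion.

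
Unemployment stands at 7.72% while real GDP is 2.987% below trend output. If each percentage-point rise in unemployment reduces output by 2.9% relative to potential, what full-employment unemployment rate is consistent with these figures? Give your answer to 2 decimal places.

6.69%

From Okun's law, u - u* = -(output gap)/β = -(-2.987)/2.9 = 1.03 points.
So u* = 7.72 - 1.03 = 6.69%.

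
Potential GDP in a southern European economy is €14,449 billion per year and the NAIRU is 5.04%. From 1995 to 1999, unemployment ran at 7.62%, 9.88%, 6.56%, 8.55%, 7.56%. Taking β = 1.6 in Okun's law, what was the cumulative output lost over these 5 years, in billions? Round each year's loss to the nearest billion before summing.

€3,460 billion

Year 1995: gap = -1.6 × (7.62 - 5.04) = -4.128%, loss ≈ 14449 × 4.128/100 ≈ 596.
Year 1996: gap = -1.6 × (9.88 - 5.04) = -7.744%, loss ≈ 14449 × 7.744/100 ≈ 1119.
Year 1997: gap = -1.6 × (6.56 - 5.04) = -2.432%, loss ≈ 14449 × 2.432/100 ≈ 351.
Year 1998: gap = -1.6 × (8.55 - 5.04) = -5.616%, loss ≈ 14449 × 5.616/100 ≈ 811.
Year 1999: gap = -1.6 × (7.56 - 5.04) = -4.032%, loss ≈ 14449 × 4.032/100 ≈ 583.
Total lost output = 596 + 1119 + 351 + 811 + 583 = 3460 billion.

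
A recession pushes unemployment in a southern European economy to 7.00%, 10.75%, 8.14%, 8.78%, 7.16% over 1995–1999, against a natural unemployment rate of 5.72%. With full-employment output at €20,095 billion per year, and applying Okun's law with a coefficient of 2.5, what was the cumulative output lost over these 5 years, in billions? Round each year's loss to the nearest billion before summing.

Year 1995: gap = -2.5 × (7 - 5.72) = -3.2%, loss ≈ 20095 × 3.2/100 ≈ 643.
Year 1996: gap = -2.5 × (10.75 - 5.72) = -12.575%, loss ≈ 20095 × 12.575/100 ≈ 2527.
Year 1997: gap = -2.5 × (8.14 - 5.72) = -6.05%, loss ≈ 20095 × 6.05/100 ≈ 1216.
Year 1998: gap = -2.5 × (8.78 - 5.72) = -7.65%, loss ≈ 20095 × 7.65/100 ≈ 1537.
Year 1999: gap = -2.5 × (7.16 - 5.72) = -3.6%, loss ≈ 20095 × 3.6/100 ≈ 723.
Total lost output = 643 + 2527 + 1216 + 1537 + 723 = 6646 billion.

€6,646 billion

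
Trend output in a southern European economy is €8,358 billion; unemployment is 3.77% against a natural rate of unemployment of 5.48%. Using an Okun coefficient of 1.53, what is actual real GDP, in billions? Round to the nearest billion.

Unemployment gap = 3.77 - 5.48 = -1.71 points, so the output gap is -1.53 × (-1.71) = 2.6163%.
Actual GDP = 8358 × (1 + 2.6163/100) = 8358 × 1.026163 ≈ 8577 billion.

€8,577 billion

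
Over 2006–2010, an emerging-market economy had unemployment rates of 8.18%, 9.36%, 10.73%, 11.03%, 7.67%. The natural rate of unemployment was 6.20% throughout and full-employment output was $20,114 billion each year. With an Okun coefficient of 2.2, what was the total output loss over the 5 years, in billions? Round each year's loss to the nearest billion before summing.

Year 2006: gap = -2.2 × (8.18 - 6.2) = -4.356%, loss ≈ 20114 × 4.356/100 ≈ 876.
Year 2007: gap = -2.2 × (9.36 - 6.2) = -6.952%, loss ≈ 20114 × 6.952/100 ≈ 1398.
Year 2008: gap = -2.2 × (10.73 - 6.2) = -9.966%, loss ≈ 20114 × 9.966/100 ≈ 2005.
Year 2009: gap = -2.2 × (11.03 - 6.2) = -10.626%, loss ≈ 20114 × 10.626/100 ≈ 2137.
Year 2010: gap = -2.2 × (7.67 - 6.2) = -3.234%, loss ≈ 20114 × 3.234/100 ≈ 650.
Total lost output = 876 + 1398 + 2005 + 2137 + 650 = 7066 billion.

$7,066 billion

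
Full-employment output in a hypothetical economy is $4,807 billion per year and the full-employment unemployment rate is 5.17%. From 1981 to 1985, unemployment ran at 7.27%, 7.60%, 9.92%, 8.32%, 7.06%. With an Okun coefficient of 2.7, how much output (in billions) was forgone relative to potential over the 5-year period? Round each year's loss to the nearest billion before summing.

$1,858 billion

Year 1981: gap = -2.7 × (7.27 - 5.17) = -5.67%, loss ≈ 4807 × 5.67/100 ≈ 273.
Year 1982: gap = -2.7 × (7.6 - 5.17) = -6.561%, loss ≈ 4807 × 6.561/100 ≈ 315.
Year 1983: gap = -2.7 × (9.92 - 5.17) = -12.825%, loss ≈ 4807 × 12.825/100 ≈ 616.
Year 1984: gap = -2.7 × (8.32 - 5.17) = -8.505%, loss ≈ 4807 × 8.505/100 ≈ 409.
Year 1985: gap = -2.7 × (7.06 - 5.17) = -5.103%, loss ≈ 4807 × 5.103/100 ≈ 245.
Total lost output = 273 + 315 + 616 + 409 + 245 = 1858 billion.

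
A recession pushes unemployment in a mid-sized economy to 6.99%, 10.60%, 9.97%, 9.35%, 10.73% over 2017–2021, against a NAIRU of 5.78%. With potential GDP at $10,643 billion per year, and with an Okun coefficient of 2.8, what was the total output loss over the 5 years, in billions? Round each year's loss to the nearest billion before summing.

Year 2017: gap = -2.8 × (6.99 - 5.78) = -3.388%, loss ≈ 10643 × 3.388/100 ≈ 361.
Year 2018: gap = -2.8 × (10.6 - 5.78) = -13.496%, loss ≈ 10643 × 13.496/100 ≈ 1436.
Year 2019: gap = -2.8 × (9.97 - 5.78) = -11.732%, loss ≈ 10643 × 11.732/100 ≈ 1249.
Year 2020: gap = -2.8 × (9.35 - 5.78) = -9.996%, loss ≈ 10643 × 9.996/100 ≈ 1064.
Year 2021: gap = -2.8 × (10.73 - 5.78) = -13.86%, loss ≈ 10643 × 13.86/100 ≈ 1475.
Total lost output = 361 + 1436 + 1249 + 1064 + 1475 = 5585 billion.

$5,585 billion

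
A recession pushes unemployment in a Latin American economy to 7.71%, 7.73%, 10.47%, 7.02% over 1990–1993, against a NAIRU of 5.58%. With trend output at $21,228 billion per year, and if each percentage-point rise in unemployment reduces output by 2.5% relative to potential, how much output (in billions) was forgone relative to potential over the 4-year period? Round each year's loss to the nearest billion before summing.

Year 1990: gap = -2.5 × (7.71 - 5.58) = -5.325%, loss ≈ 21228 × 5.325/100 ≈ 1130.
Year 1991: gap = -2.5 × (7.73 - 5.58) = -5.375%, loss ≈ 21228 × 5.375/100 ≈ 1141.
Year 1992: gap = -2.5 × (10.47 - 5.58) = -12.225%, loss ≈ 21228 × 12.225/100 ≈ 2595.
Year 1993: gap = -2.5 × (7.02 - 5.58) = -3.6%, loss ≈ 21228 × 3.6/100 ≈ 764.
Total lost output = 1130 + 1141 + 2595 + 764 = 5630 billion.

$5,630 billion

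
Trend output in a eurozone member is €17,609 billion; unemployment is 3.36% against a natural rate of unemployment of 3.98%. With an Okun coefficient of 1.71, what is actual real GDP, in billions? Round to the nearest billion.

Unemployment gap = 3.36 - 3.98 = -0.62 points, so the output gap is -1.71 × (-0.62) = 1.0602%.
Actual GDP = 17609 × (1 + 1.0602/100) = 17609 × 1.010602 ≈ 17796 billion.

€17,796 billion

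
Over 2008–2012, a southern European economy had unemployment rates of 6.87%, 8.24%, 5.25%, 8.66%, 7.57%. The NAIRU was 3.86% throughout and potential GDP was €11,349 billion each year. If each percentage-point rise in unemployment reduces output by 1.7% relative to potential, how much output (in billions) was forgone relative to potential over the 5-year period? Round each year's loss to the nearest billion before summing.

€3,336 billion

Year 2008: gap = -1.7 × (6.87 - 3.86) = -5.117%, loss ≈ 11349 × 5.117/100 ≈ 581.
Year 2009: gap = -1.7 × (8.24 - 3.86) = -7.446%, loss ≈ 11349 × 7.446/100 ≈ 845.
Year 2010: gap = -1.7 × (5.25 - 3.86) = -2.363%, loss ≈ 11349 × 2.363/100 ≈ 268.
Year 2011: gap = -1.7 × (8.66 - 3.86) = -8.16%, loss ≈ 11349 × 8.16/100 ≈ 926.
Year 2012: gap = -1.7 × (7.57 - 3.86) = -6.307%, loss ≈ 11349 × 6.307/100 ≈ 716.
Total lost output = 581 + 845 + 268 + 926 + 716 = 3336 billion.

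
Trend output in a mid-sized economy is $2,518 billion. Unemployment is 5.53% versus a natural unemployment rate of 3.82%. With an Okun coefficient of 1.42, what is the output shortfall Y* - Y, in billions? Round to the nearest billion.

$61 billion

Output gap = -1.42 × (5.53 - 3.82) = -1.42 × 1.71 = -2.4282%.
Actual GDP ≈ 2518 × 0.975718 ≈ 2457 billion, so the shortfall is 2518 - 2457 = 61 billion.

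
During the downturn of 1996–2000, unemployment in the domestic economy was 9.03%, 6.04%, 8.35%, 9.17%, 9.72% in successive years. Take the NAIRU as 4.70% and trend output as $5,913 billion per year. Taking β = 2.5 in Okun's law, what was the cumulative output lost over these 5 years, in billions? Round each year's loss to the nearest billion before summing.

$2,781 billion

Year 1996: gap = -2.5 × (9.03 - 4.7) = -10.825%, loss ≈ 5913 × 10.825/100 ≈ 640.
Year 1997: gap = -2.5 × (6.04 - 4.7) = -3.35%, loss ≈ 5913 × 3.35/100 ≈ 198.
Year 1998: gap = -2.5 × (8.35 - 4.7) = -9.125%, loss ≈ 5913 × 9.125/100 ≈ 540.
Year 1999: gap = -2.5 × (9.17 - 4.7) = -11.175%, loss ≈ 5913 × 11.175/100 ≈ 661.
Year 2000: gap = -2.5 × (9.72 - 4.7) = -12.55%, loss ≈ 5913 × 12.55/100 ≈ 742.
Total lost output = 640 + 198 + 540 + 661 + 742 = 2781 billion.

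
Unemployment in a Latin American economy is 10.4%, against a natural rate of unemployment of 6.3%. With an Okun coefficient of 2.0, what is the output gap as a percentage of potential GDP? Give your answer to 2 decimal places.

The unemployment gap is 10.4 - 6.3 = 4.1 percentage points.
Okun's law gives an output gap of -2 × 4.1 = -8.2%, i.e. 8.20% below potential.

-8.20%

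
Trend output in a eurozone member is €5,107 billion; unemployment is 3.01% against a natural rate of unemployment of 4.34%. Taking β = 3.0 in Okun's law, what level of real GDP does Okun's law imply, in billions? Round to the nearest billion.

Unemployment gap = 3.01 - 4.34 = -1.33 points, so the output gap is -3 × (-1.33) = 3.99%.
Actual GDP = 5107 × (1 + 3.99/100) = 5107 × 1.0399 ≈ 5311 billion.

€5,311 billion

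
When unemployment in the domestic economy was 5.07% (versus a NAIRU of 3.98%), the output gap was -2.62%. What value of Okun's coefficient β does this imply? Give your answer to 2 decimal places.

β ≈ 2.40

Okun's law: output gap = -β × (u - u*).
-2.62 = -β × (5.07 - 3.98) = -β × 1.09, so β = 2.62/1.09 = 2.40.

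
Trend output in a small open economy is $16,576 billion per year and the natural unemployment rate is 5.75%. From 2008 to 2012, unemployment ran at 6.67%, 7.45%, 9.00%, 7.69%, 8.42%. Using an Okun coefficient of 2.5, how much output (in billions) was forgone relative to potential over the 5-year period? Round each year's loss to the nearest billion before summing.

Year 2008: gap = -2.5 × (6.67 - 5.75) = -2.3%, loss ≈ 16576 × 2.3/100 ≈ 381.
Year 2009: gap = -2.5 × (7.45 - 5.75) = -4.25%, loss ≈ 16576 × 4.25/100 ≈ 704.
Year 2010: gap = -2.5 × (9 - 5.75) = -8.125%, loss ≈ 16576 × 8.125/100 ≈ 1347.
Year 2011: gap = -2.5 × (7.69 - 5.75) = -4.85%, loss ≈ 16576 × 4.85/100 ≈ 804.
Year 2012: gap = -2.5 × (8.42 - 5.75) = -6.675%, loss ≈ 16576 × 6.675/100 ≈ 1106.
Total lost output = 381 + 704 + 1347 + 804 + 1106 = 4342 billion.

$4,342 billion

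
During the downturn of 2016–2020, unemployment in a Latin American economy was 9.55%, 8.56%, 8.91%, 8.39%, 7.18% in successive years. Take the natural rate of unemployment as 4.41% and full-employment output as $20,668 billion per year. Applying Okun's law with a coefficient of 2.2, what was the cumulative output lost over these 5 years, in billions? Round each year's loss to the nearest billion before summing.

$9,340 billion

Year 2016: gap = -2.2 × (9.55 - 4.41) = -11.308%, loss ≈ 20668 × 11.308/100 ≈ 2337.
Year 2017: gap = -2.2 × (8.56 - 4.41) = -9.13%, loss ≈ 20668 × 9.13/100 ≈ 1887.
Year 2018: gap = -2.2 × (8.91 - 4.41) = -9.9%, loss ≈ 20668 × 9.9/100 ≈ 2046.
Year 2019: gap = -2.2 × (8.39 - 4.41) = -8.756%, loss ≈ 20668 × 8.756/100 ≈ 1810.
Year 2020: gap = -2.2 × (7.18 - 4.41) = -6.094%, loss ≈ 20668 × 6.094/100 ≈ 1260.
Total lost output = 2337 + 1887 + 2046 + 1810 + 1260 = 9340 billion.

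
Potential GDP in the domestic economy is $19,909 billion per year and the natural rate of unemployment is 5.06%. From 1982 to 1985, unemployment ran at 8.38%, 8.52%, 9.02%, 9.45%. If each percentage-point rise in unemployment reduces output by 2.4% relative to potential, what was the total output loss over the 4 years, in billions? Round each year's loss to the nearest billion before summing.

Year 1982: gap = -2.4 × (8.38 - 5.06) = -7.968%, loss ≈ 19909 × 7.968/100 ≈ 1586.
Year 1983: gap = -2.4 × (8.52 - 5.06) = -8.304%, loss ≈ 19909 × 8.304/100 ≈ 1653.
Year 1984: gap = -2.4 × (9.02 - 5.06) = -9.504%, loss ≈ 19909 × 9.504/100 ≈ 1892.
Year 1985: gap = -2.4 × (9.45 - 5.06) = -10.536%, loss ≈ 19909 × 10.536/100 ≈ 2098.
Total lost output = 1586 + 1653 + 1892 + 2098 = 7229 billion.

$7,229 billion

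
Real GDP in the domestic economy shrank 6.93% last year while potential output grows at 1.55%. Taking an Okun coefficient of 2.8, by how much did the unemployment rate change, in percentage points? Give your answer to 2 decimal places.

3.03 percentage points

Growth-rate Okun's law: g_Y = g_Y* - β × Δu, so Δu = (g_Y* - g_Y)/β.
Δu = (1.55 + 6.93)/2.8 = 8.48/2.8 = 3.03 percentage points.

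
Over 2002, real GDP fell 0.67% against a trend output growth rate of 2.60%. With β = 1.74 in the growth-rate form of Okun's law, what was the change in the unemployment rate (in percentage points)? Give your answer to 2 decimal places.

1.88 percentage points

Growth-rate Okun's law: g_Y = g_Y* - β × Δu, so Δu = (g_Y* - g_Y)/β.
Δu = (2.6 + 0.67)/1.74 = 3.27/1.74 = 1.88 percentage points.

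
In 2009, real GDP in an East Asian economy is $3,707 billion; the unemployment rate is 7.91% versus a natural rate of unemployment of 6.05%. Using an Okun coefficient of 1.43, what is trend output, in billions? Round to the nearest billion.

Unemployment gap = 7.91 - 6.05 = 1.86 points, so output gap = -1.43 × 1.86 = -2.6598%.
Since Y = Y* × (1 + gap/100), Y* = 3707/0.973402 ≈ 3808 billion.

$3,808 billion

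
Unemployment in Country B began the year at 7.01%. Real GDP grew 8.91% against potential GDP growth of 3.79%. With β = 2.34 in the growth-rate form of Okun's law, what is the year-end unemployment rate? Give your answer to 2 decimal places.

Growth-rate Okun's law: g_Y = g_Y* - β × Δu, so Δu = (g_Y* - g_Y)/β.
Δu = (3.79 - 8.91)/2.34 = -5.12/2.34 = -2.19 percentage points.
Year-end unemployment = 7.01 - 2.19 = 4.82%.

4.82%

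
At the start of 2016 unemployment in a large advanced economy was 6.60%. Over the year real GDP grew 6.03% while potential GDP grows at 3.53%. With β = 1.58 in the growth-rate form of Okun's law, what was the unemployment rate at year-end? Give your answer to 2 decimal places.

5.02%

Growth-rate Okun's law: g_Y = g_Y* - β × Δu, so Δu = (g_Y* - g_Y)/β.
Δu = (3.53 - 6.03)/1.58 = -2.5/1.58 = -1.58 percentage points.
Year-end unemployment = 6.6 - 1.58 = 5.02%.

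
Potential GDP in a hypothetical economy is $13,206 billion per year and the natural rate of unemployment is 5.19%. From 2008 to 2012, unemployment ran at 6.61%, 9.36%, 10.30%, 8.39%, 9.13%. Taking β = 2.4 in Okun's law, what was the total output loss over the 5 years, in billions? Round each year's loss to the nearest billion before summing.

$5,655 billion

Year 2008: gap = -2.4 × (6.61 - 5.19) = -3.408%, loss ≈ 13206 × 3.408/100 ≈ 450.
Year 2009: gap = -2.4 × (9.36 - 5.19) = -10.008%, loss ≈ 13206 × 10.008/100 ≈ 1322.
Year 2010: gap = -2.4 × (10.3 - 5.19) = -12.264%, loss ≈ 13206 × 12.264/100 ≈ 1620.
Year 2011: gap = -2.4 × (8.39 - 5.19) = -7.68%, loss ≈ 13206 × 7.68/100 ≈ 1014.
Year 2012: gap = -2.4 × (9.13 - 5.19) = -9.456%, loss ≈ 13206 × 9.456/100 ≈ 1249.
Total lost output = 450 + 1322 + 1620 + 1014 + 1249 = 5655 billion.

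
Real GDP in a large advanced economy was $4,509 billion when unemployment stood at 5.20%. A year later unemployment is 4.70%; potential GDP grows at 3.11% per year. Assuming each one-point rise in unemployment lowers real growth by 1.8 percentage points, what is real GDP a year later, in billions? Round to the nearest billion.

Δu = 4.7 - 5.2 = -0.5 points.
Okun's law (growth form): g_Y = g_Y* - β × Δu = 3.11 - 1.8 × (-0.50) = 3.11 + 0.9 = 4.01%.
Real GDP in the next year = 4509 × (1 + 4.01/100) = 4509 × 1.0401 ≈ 4690 billion.

$4,690 billion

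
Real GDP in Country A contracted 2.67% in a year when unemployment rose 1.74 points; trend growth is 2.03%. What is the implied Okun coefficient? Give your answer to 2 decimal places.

β ≈ 2.70

Growth form: g_Y = g_Y* - β × Δu, so β = (g_Y* - g_Y)/Δu.
β = (2.03 + 2.67)/1.74 = 4.7/1.74 = 2.70.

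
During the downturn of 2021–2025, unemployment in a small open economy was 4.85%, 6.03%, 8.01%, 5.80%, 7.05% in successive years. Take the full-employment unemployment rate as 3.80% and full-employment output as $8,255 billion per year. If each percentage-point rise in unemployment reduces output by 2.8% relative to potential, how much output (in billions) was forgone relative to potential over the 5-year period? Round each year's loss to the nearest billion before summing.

Year 2021: gap = -2.8 × (4.85 - 3.8) = -2.94%, loss ≈ 8255 × 2.94/100 ≈ 243.
Year 2022: gap = -2.8 × (6.03 - 3.8) = -6.244%, loss ≈ 8255 × 6.244/100 ≈ 515.
Year 2023: gap = -2.8 × (8.01 - 3.8) = -11.788%, loss ≈ 8255 × 11.788/100 ≈ 973.
Year 2024: gap = -2.8 × (5.8 - 3.8) = -5.6%, loss ≈ 8255 × 5.6/100 ≈ 462.
Year 2025: gap = -2.8 × (7.05 - 3.8) = -9.1%, loss ≈ 8255 × 9.1/100 ≈ 751.
Total lost output = 243 + 515 + 973 + 462 + 751 = 2944 billion.

$2,944 billion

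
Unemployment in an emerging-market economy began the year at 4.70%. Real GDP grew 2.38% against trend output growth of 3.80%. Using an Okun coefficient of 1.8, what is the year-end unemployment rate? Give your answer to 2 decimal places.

Growth-rate Okun's law: g_Y = g_Y* - β × Δu, so Δu = (g_Y* - g_Y)/β.
Δu = (3.8 - 2.38)/1.8 = 1.42/1.8 = 0.79 percentage points.
Year-end unemployment = 4.7 + 0.79 = 5.49%.

5.49%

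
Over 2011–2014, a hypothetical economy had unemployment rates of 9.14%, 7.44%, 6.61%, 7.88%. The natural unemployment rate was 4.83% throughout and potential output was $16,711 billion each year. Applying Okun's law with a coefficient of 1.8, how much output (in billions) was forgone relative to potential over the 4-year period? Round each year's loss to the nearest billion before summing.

$3,533 billion

Year 2011: gap = -1.8 × (9.14 - 4.83) = -7.758%, loss ≈ 16711 × 7.758/100 ≈ 1296.
Year 2012: gap = -1.8 × (7.44 - 4.83) = -4.698%, loss ≈ 16711 × 4.698/100 ≈ 785.
Year 2013: gap = -1.8 × (6.61 - 4.83) = -3.204%, loss ≈ 16711 × 3.204/100 ≈ 535.
Year 2014: gap = -1.8 × (7.88 - 4.83) = -5.49%, loss ≈ 16711 × 5.49/100 ≈ 917.
Total lost output = 1296 + 785 + 535 + 917 = 3533 billion.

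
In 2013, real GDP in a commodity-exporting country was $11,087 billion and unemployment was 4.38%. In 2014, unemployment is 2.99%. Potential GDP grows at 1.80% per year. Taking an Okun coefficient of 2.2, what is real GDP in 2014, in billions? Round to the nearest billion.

Δu = 2.99 - 4.38 = -1.39 points.
Okun's law (growth form): g_Y = g_Y* - β × Δu = 1.80 - 2.2 × (-1.39) = 1.8 + 3.058 = 4.858%.
Real GDP in the next year = 11087 × (1 + 4.858/100) = 11087 × 1.04858 ≈ 11626 billion.

$11,626 billion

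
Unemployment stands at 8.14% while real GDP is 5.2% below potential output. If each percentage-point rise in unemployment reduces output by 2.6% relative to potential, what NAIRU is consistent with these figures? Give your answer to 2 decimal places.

6.14%

From Okun's law, u - u* = -(output gap)/β = -(-5.2)/2.6 = 2 points.
So u* = 8.14 - 2 = 6.14%.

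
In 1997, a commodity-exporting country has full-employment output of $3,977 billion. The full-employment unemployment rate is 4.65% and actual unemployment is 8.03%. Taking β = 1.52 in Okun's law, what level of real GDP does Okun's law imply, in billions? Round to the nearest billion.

$3,773 billion

Unemployment gap = 8.03 - 4.65 = 3.38 points, so the output gap is -1.52 × 3.38 = -5.1376%.
Actual GDP = 3977 × (1 - 5.1376/100) = 3977 × 0.948624 ≈ 3773 billion.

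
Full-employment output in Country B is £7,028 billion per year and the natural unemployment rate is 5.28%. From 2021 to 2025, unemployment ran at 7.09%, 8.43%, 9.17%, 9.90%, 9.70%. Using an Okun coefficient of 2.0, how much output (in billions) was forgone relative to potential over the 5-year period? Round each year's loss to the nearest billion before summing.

£2,514 billion

Year 2021: gap = -2.0 × (7.09 - 5.28) = -3.62%, loss ≈ 7028 × 3.62/100 ≈ 254.
Year 2022: gap = -2.0 × (8.43 - 5.28) = -6.3%, loss ≈ 7028 × 6.3/100 ≈ 443.
Year 2023: gap = -2.0 × (9.17 - 5.28) = -7.78%, loss ≈ 7028 × 7.78/100 ≈ 547.
Year 2024: gap = -2.0 × (9.9 - 5.28) = -9.24%, loss ≈ 7028 × 9.24/100 ≈ 649.
Year 2025: gap = -2.0 × (9.7 - 5.28) = -8.84%, loss ≈ 7028 × 8.84/100 ≈ 621.
Total lost output = 254 + 443 + 547 + 649 + 621 = 2514 billion.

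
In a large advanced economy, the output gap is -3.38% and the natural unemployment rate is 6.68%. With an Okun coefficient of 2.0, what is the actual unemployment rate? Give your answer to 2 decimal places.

8.37%

From Okun's law, u - u* = -(output gap)/β = -(-3.38)/2.0 = 1.69 points.
So u = 6.68 + 1.69 = 8.37%.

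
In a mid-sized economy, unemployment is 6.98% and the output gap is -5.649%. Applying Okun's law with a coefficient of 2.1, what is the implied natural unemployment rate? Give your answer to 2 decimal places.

From Okun's law, u - u* = -(output gap)/β = -(-5.649)/2.1 = 2.69 points.
So u* = 6.98 - 2.69 = 4.29%.

4.29%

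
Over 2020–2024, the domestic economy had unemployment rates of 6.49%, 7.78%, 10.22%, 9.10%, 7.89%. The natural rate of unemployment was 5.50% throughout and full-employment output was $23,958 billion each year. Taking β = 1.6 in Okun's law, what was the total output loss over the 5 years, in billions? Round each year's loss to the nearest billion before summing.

$5,358 billion

Year 2020: gap = -1.6 × (6.49 - 5.5) = -1.584%, loss ≈ 23958 × 1.584/100 ≈ 379.
Year 2021: gap = -1.6 × (7.78 - 5.5) = -3.648%, loss ≈ 23958 × 3.648/100 ≈ 874.
Year 2022: gap = -1.6 × (10.22 - 5.5) = -7.552%, loss ≈ 23958 × 7.552/100 ≈ 1809.
Year 2023: gap = -1.6 × (9.1 - 5.5) = -5.76%, loss ≈ 23958 × 5.76/100 ≈ 1380.
Year 2024: gap = -1.6 × (7.89 - 5.5) = -3.824%, loss ≈ 23958 × 3.824/100 ≈ 916.
Total lost output = 379 + 874 + 1809 + 1380 + 916 = 5358 billion.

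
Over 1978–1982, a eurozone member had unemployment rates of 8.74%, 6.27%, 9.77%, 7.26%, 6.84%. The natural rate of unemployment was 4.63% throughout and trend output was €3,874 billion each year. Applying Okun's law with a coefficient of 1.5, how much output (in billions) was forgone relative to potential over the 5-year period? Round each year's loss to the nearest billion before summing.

Year 1978: gap = -1.5 × (8.74 - 4.63) = -6.165%, loss ≈ 3874 × 6.165/100 ≈ 239.
Year 1979: gap = -1.5 × (6.27 - 4.63) = -2.46%, loss ≈ 3874 × 2.46/100 ≈ 95.
Year 1980: gap = -1.5 × (9.77 - 4.63) = -7.71%, loss ≈ 3874 × 7.71/100 ≈ 299.
Year 1981: gap = -1.5 × (7.26 - 4.63) = -3.945%, loss ≈ 3874 × 3.945/100 ≈ 153.
Year 1982: gap = -1.5 × (6.84 - 4.63) = -3.315%, loss ≈ 3874 × 3.315/100 ≈ 128.
Total lost output = 239 + 95 + 299 + 153 + 128 = 914 billion.

€914 billion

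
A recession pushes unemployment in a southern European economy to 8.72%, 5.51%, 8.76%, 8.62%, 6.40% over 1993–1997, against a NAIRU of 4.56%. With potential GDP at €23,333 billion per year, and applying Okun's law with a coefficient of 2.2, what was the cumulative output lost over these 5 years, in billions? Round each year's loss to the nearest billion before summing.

€7,808 billion

Year 1993: gap = -2.2 × (8.72 - 4.56) = -9.152%, loss ≈ 23333 × 9.152/100 ≈ 2135.
Year 1994: gap = -2.2 × (5.51 - 4.56) = -2.09%, loss ≈ 23333 × 2.09/100 ≈ 488.
Year 1995: gap = -2.2 × (8.76 - 4.56) = -9.24%, loss ≈ 23333 × 9.24/100 ≈ 2156.
Year 1996: gap = -2.2 × (8.62 - 4.56) = -8.932%, loss ≈ 23333 × 8.932/100 ≈ 2084.
Year 1997: gap = -2.2 × (6.4 - 4.56) = -4.048%, loss ≈ 23333 × 4.048/100 ≈ 945.
Total lost output = 2135 + 488 + 2156 + 2084 + 945 = 7808 billion.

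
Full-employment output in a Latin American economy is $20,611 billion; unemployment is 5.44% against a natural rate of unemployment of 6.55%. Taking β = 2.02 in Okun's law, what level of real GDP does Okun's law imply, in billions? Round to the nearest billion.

Unemployment gap = 5.44 - 6.55 = -1.11 points, so the output gap is -2.02 × (-1.11) = 2.2422%.
Actual GDP = 20611 × (1 + 2.2422/100) = 20611 × 1.022422 ≈ 21073 billion.

$21,073 billion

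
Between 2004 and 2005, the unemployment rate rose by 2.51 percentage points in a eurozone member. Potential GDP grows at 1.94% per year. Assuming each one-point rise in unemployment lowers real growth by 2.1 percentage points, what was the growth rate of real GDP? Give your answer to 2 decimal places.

Growth-rate Okun's law: g_Y = g_Y* - β × Δu.
g_Y = 1.94 - 2.1 × (2.51) = 1.94 - 5.271 = -3.331%, i.e. -3.33% to 2 d.p.

-3.33%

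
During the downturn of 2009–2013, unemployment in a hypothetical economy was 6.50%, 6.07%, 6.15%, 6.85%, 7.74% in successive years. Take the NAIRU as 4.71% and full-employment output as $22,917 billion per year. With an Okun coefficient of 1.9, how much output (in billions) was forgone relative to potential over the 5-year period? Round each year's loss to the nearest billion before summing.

$4,249 billion

Year 2009: gap = -1.9 × (6.5 - 4.71) = -3.401%, loss ≈ 22917 × 3.401/100 ≈ 779.
Year 2010: gap = -1.9 × (6.07 - 4.71) = -2.584%, loss ≈ 22917 × 2.584/100 ≈ 592.
Year 2011: gap = -1.9 × (6.15 - 4.71) = -2.736%, loss ≈ 22917 × 2.736/100 ≈ 627.
Year 2012: gap = -1.9 × (6.85 - 4.71) = -4.066%, loss ≈ 22917 × 4.066/100 ≈ 932.
Year 2013: gap = -1.9 × (7.74 - 4.71) = -5.757%, loss ≈ 22917 × 5.757/100 ≈ 1319.
Total lost output = 779 + 592 + 627 + 932 + 1319 = 4249 billion.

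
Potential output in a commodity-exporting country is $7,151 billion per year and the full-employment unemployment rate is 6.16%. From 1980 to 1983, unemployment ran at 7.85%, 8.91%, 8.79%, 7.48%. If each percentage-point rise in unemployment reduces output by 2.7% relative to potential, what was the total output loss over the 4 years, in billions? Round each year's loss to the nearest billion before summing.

Year 1980: gap = -2.7 × (7.85 - 6.16) = -4.563%, loss ≈ 7151 × 4.563/100 ≈ 326.
Year 1981: gap = -2.7 × (8.91 - 6.16) = -7.425%, loss ≈ 7151 × 7.425/100 ≈ 531.
Year 1982: gap = -2.7 × (8.79 - 6.16) = -7.101%, loss ≈ 7151 × 7.101/100 ≈ 508.
Year 1983: gap = -2.7 × (7.48 - 6.16) = -3.564%, loss ≈ 7151 × 3.564/100 ≈ 255.
Total lost output = 326 + 531 + 508 + 255 = 1620 billion.

$1,620 billion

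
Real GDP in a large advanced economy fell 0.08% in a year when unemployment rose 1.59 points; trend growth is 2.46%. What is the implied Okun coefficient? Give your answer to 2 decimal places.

β ≈ 1.60

Growth form: g_Y = g_Y* - β × Δu, so β = (g_Y* - g_Y)/Δu.
β = (2.46 + 0.08)/1.59 = 2.54/1.59 = 1.60.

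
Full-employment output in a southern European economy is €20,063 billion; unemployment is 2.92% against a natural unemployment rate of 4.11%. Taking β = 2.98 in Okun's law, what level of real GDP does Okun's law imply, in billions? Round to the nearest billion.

€20,774 billion

Unemployment gap = 2.92 - 4.11 = -1.19 points, so the output gap is -2.98 × (-1.19) = 3.5462%.
Actual GDP = 20063 × (1 + 3.5462/100) = 20063 × 1.035462 ≈ 20774 billion.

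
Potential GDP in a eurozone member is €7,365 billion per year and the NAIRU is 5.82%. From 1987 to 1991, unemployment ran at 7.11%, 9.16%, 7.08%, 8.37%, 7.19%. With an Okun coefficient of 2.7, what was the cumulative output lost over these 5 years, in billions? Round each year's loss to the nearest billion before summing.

Year 1987: gap = -2.7 × (7.11 - 5.82) = -3.483%, loss ≈ 7365 × 3.483/100 ≈ 257.
Year 1988: gap = -2.7 × (9.16 - 5.82) = -9.018%, loss ≈ 7365 × 9.018/100 ≈ 664.
Year 1989: gap = -2.7 × (7.08 - 5.82) = -3.402%, loss ≈ 7365 × 3.402/100 ≈ 251.
Year 1990: gap = -2.7 × (8.37 - 5.82) = -6.885%, loss ≈ 7365 × 6.885/100 ≈ 507.
Year 1991: gap = -2.7 × (7.19 - 5.82) = -3.699%, loss ≈ 7365 × 3.699/100 ≈ 272.
Total lost output = 257 + 664 + 251 + 507 + 272 = 1951 billion.

€1,951 billion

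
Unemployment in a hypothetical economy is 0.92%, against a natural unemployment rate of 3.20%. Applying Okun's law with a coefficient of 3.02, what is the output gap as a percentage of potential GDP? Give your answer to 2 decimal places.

6.89%

The unemployment gap is 0.92 - 3.2 = -2.28 percentage points.
Okun's law gives an output gap of -3.02 × (-2.28) = 6.8856%, i.e. 6.89% above potential.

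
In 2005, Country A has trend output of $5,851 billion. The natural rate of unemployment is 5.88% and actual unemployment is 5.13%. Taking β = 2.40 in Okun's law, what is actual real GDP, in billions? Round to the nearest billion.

Unemployment gap = 5.13 - 5.88 = -0.75 points, so the output gap is -2.4 × (-0.75) = 1.8%.
Actual GDP = 5851 × (1 + 1.8/100) = 5851 × 1.018 ≈ 5956 billion.

$5,956 billion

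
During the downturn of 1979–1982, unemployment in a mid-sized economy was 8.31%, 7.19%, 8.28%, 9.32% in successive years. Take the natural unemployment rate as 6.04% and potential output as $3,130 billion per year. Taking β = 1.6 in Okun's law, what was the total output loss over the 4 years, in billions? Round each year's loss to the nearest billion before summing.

Year 1979: gap = -1.6 × (8.31 - 6.04) = -3.632%, loss ≈ 3130 × 3.632/100 ≈ 114.
Year 1980: gap = -1.6 × (7.19 - 6.04) = -1.84%, loss ≈ 3130 × 1.84/100 ≈ 58.
Year 1981: gap = -1.6 × (8.28 - 6.04) = -3.584%, loss ≈ 3130 × 3.584/100 ≈ 112.
Year 1982: gap = -1.6 × (9.32 - 6.04) = -5.248%, loss ≈ 3130 × 5.248/100 ≈ 164.
Total lost output = 114 + 58 + 112 + 164 = 448 billion.

$448 billion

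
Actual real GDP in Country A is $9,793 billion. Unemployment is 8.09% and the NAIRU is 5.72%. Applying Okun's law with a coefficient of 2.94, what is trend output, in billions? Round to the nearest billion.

Unemployment gap = 8.09 - 5.72 = 2.37 points, so output gap = -2.94 × 2.37 = -6.9678%.
Since Y = Y* × (1 + gap/100), Y* = 9793/0.930322 ≈ 10526 billion.

$10,526 billion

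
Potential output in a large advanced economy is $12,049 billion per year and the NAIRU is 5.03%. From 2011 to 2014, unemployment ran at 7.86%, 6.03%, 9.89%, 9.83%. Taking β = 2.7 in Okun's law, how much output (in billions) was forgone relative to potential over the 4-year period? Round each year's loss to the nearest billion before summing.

Year 2011: gap = -2.7 × (7.86 - 5.03) = -7.641%, loss ≈ 12049 × 7.641/100 ≈ 921.
Year 2012: gap = -2.7 × (6.03 - 5.03) = -2.7%, loss ≈ 12049 × 2.7/100 ≈ 325.
Year 2013: gap = -2.7 × (9.89 - 5.03) = -13.122%, loss ≈ 12049 × 13.122/100 ≈ 1581.
Year 2014: gap = -2.7 × (9.83 - 5.03) = -12.96%, loss ≈ 12049 × 12.96/100 ≈ 1562.
Total lost output = 921 + 325 + 1581 + 1562 = 4389 billion.

$4,389 billion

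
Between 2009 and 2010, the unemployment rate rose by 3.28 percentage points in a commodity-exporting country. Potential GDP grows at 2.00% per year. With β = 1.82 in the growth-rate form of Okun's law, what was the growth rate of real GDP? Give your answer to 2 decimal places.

Growth-rate Okun's law: g_Y = g_Y* - β × Δu.
g_Y = 2.00 - 1.82 × (3.28) = 2 - 5.9696 = -3.9696%, i.e. -3.97% to 2 d.p.

-3.97%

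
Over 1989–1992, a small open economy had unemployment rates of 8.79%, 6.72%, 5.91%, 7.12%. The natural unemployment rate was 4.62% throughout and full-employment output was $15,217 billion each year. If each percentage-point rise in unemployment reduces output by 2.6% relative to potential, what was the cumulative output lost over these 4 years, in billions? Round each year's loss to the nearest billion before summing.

$3,980 billion

Year 1989: gap = -2.6 × (8.79 - 4.62) = -10.842%, loss ≈ 15217 × 10.842/100 ≈ 1650.
Year 1990: gap = -2.6 × (6.72 - 4.62) = -5.46%, loss ≈ 15217 × 5.46/100 ≈ 831.
Year 1991: gap = -2.6 × (5.91 - 4.62) = -3.354%, loss ≈ 15217 × 3.354/100 ≈ 510.
Year 1992: gap = -2.6 × (7.12 - 4.62) = -6.5%, loss ≈ 15217 × 6.5/100 ≈ 989.
Total lost output = 1650 + 831 + 510 + 989 = 3980 billion.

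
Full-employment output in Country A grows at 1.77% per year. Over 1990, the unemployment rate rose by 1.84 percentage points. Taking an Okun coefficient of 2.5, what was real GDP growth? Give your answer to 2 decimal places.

Growth-rate Okun's law: g_Y = g_Y* - β × Δu.
g_Y = 1.77 - 2.5 × (1.84) = 1.77 - 4.6 = -2.83%, i.e. -2.83% to 2 d.p.

-2.83%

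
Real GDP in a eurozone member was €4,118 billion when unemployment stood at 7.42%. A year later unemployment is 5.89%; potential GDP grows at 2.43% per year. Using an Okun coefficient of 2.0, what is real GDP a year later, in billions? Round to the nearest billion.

Δu = 5.89 - 7.42 = -1.53 points.
Okun's law (growth form): g_Y = g_Y* - β × Δu = 2.43 - 2.0 × (-1.53) = 2.43 + 3.06 = 5.49%.
Real GDP in the next year = 4118 × (1 + 5.49/100) = 4118 × 1.0549 ≈ 4344 billion.

€4,344 billion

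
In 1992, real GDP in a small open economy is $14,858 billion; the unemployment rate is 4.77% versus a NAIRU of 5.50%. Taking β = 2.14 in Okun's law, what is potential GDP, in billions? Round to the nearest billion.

Unemployment gap = 4.77 - 5.5 = -0.73 points, so output gap = -2.14 × (-0.73) = 1.5622%.
Since Y = Y* × (1 + gap/100), Y* = 14858/1.015622 ≈ 14629 billion.

$14,629 billion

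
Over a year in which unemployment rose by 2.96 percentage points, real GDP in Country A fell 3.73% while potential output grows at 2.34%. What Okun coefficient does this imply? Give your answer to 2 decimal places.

β ≈ 2.05

Growth form: g_Y = g_Y* - β × Δu, so β = (g_Y* - g_Y)/Δu.
β = (2.34 + 3.73)/2.96 = 6.07/2.96 = 2.05.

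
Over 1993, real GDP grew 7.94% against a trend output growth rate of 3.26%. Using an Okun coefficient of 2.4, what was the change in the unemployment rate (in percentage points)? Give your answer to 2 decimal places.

-1.95 percentage points

Growth-rate Okun's law: g_Y = g_Y* - β × Δu, so Δu = (g_Y* - g_Y)/β.
Δu = (3.26 - 7.94)/2.4 = -4.68/2.4 = -1.95 percentage points.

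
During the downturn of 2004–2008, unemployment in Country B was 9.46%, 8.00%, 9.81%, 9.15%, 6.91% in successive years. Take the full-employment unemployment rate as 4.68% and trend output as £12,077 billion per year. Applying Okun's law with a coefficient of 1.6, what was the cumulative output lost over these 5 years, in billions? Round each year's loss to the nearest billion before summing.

£3,852 billion

Year 2004: gap = -1.6 × (9.46 - 4.68) = -7.648%, loss ≈ 12077 × 7.648/100 ≈ 924.
Year 2005: gap = -1.6 × (8 - 4.68) = -5.312%, loss ≈ 12077 × 5.312/100 ≈ 642.
Year 2006: gap = -1.6 × (9.81 - 4.68) = -8.208%, loss ≈ 12077 × 8.208/100 ≈ 991.
Year 2007: gap = -1.6 × (9.15 - 4.68) = -7.152%, loss ≈ 12077 × 7.152/100 ≈ 864.
Year 2008: gap = -1.6 × (6.91 - 4.68) = -3.568%, loss ≈ 12077 × 3.568/100 ≈ 431.
Total lost output = 924 + 642 + 991 + 864 + 431 = 3852 billion.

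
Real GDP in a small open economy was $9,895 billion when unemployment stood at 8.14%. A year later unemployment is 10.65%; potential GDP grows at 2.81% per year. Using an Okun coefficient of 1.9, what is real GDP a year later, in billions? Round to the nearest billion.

$9,701 billion

Δu = 10.65 - 8.14 = 2.51 points.
Okun's law (growth form): g_Y = g_Y* - β × Δu = 2.81 - 1.9 × (2.51) = 2.81 - 4.769 = -1.959%.
Real GDP in the next year = 9895 × (1 - 1.959/100) = 9895 × 0.98041 ≈ 9701 billion.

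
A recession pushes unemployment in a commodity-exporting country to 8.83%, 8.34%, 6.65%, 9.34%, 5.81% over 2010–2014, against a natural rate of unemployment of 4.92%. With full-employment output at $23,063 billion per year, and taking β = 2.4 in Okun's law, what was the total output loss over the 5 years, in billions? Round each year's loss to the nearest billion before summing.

$7,955 billion

Year 2010: gap = -2.4 × (8.83 - 4.92) = -9.384%, loss ≈ 23063 × 9.384/100 ≈ 2164.
Year 2011: gap = -2.4 × (8.34 - 4.92) = -8.208%, loss ≈ 23063 × 8.208/100 ≈ 1893.
Year 2012: gap = -2.4 × (6.65 - 4.92) = -4.152%, loss ≈ 23063 × 4.152/100 ≈ 958.
Year 2013: gap = -2.4 × (9.34 - 4.92) = -10.608%, loss ≈ 23063 × 10.608/100 ≈ 2447.
Year 2014: gap = -2.4 × (5.81 - 4.92) = -2.136%, loss ≈ 23063 × 2.136/100 ≈ 493.
Total lost output = 2164 + 1893 + 958 + 2447 + 493 = 7955 billion.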